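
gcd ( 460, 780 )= 20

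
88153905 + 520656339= 608810244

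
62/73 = 62/73= 0.85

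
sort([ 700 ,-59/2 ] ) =[ - 59/2,700 ]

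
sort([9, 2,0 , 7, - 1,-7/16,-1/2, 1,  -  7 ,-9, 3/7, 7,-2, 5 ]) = [-9 ,-7, - 2,- 1, - 1/2, - 7/16, 0,3/7, 1, 2, 5, 7, 7,9]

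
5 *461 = 2305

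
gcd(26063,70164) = 1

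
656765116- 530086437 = 126678679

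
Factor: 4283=4283^1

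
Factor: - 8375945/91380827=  - 5^1*29^( - 1)*83^1* 743^( - 1 )*4241^( - 1 )* 20183^1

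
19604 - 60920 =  - 41316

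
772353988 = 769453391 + 2900597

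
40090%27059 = 13031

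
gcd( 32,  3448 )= 8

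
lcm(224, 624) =8736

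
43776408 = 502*87204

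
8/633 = 8/633 = 0.01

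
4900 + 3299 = 8199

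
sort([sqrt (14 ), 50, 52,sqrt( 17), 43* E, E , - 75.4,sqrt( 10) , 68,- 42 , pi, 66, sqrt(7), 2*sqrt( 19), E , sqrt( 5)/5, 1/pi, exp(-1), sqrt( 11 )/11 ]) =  [ - 75.4, - 42 , sqrt( 11)/11,  1/pi , exp( - 1 ),sqrt( 5) /5,sqrt( 7),E, E,pi,sqrt( 10),  sqrt(14), sqrt( 17 ), 2*sqrt(19 ),50, 52 , 66 , 68, 43  *  E ]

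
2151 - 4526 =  - 2375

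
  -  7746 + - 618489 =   -  626235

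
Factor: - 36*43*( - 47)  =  72756=2^2*3^2*43^1*47^1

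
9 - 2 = 7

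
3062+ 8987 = 12049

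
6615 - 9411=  - 2796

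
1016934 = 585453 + 431481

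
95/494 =5/26 = 0.19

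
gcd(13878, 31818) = 6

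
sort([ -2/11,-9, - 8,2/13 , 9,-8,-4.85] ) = [ - 9 , - 8,-8,-4.85, - 2/11, 2/13, 9]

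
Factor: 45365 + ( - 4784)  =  40581 = 3^5 * 167^1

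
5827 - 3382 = 2445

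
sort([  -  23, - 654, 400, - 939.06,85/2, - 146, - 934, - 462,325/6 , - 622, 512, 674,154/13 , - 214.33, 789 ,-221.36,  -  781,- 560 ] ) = [ - 939.06 , - 934,-781, - 654,  -  622, -560, - 462, - 221.36,-214.33, -146 , - 23,  154/13,  85/2,325/6, 400,512, 674, 789]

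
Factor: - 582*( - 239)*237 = 2^1*3^2*79^1*97^1 * 239^1=32966226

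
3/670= 3/670 = 0.00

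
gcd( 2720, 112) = 16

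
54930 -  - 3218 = 58148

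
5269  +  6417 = 11686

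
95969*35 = 3358915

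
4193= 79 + 4114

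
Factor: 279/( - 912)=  - 2^( - 4)*3^1*19^(-1) * 31^1  =  -93/304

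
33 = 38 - 5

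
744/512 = 93/64 = 1.45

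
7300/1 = 7300=7300.00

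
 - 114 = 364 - 478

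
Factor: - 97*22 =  - 2134  =  -  2^1*11^1*97^1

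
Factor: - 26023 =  - 53^1*491^1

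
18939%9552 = 9387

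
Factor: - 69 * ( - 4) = 276 = 2^2*3^1 * 23^1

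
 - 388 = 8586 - 8974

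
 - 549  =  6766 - 7315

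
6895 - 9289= - 2394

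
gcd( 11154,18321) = 3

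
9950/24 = 414 + 7/12 = 414.58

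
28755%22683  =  6072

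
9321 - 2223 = 7098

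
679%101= 73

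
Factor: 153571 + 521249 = 2^2 * 3^2*5^1*23^1*163^1 =674820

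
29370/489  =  60+10/163 = 60.06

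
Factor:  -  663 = - 3^1 * 13^1*17^1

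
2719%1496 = 1223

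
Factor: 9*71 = 3^2*71^1 = 639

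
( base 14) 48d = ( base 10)909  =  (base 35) PY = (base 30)109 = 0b1110001101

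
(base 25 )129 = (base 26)108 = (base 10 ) 684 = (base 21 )1bc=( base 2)1010101100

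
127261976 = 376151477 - 248889501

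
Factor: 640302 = 2^1*3^1*13^1*8209^1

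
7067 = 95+6972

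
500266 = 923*542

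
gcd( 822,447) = 3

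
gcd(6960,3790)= 10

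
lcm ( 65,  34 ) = 2210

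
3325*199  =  661675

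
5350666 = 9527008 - 4176342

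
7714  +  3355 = 11069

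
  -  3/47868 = - 1 + 15955/15956 =-0.00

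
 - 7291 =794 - 8085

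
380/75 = 5  +  1/15=5.07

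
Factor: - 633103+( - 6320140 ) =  - 6953243  =  -  11^1*29^1*71^1 * 307^1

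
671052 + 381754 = 1052806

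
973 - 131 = 842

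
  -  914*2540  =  -2321560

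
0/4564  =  0= 0.00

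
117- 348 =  - 231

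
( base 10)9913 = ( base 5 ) 304123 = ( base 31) a9o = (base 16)26B9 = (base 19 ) 188E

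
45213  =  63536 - 18323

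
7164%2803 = 1558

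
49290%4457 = 263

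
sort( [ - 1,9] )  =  [ - 1,9]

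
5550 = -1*(-5550) 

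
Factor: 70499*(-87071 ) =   -  6138418429 = - 11^1 * 13^1 *17^1*29^1 * 87071^1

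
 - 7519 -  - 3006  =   - 4513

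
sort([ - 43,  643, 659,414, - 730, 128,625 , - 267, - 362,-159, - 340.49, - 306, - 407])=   [ - 730, - 407, - 362, - 340.49, - 306,-267,-159, - 43,128, 414,  625, 643, 659 ] 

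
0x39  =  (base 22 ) 2d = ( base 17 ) 36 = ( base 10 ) 57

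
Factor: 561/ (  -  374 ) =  - 3/2 = -  2^( - 1)*3^1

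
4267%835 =92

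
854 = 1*854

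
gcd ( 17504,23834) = 2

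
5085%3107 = 1978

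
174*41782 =7270068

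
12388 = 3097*4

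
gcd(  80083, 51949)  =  1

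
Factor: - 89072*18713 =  - 1666804336 = - 2^4*19^1* 293^1*18713^1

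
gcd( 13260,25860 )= 60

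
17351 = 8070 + 9281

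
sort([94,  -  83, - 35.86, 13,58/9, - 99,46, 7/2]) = [ - 99,  -  83,- 35.86, 7/2, 58/9, 13, 46, 94 ]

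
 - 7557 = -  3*2519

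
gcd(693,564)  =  3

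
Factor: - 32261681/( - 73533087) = 162119/369513 = 3^( - 2) * 41057^(- 1)*162119^1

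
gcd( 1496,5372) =68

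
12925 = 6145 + 6780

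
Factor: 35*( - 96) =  - 2^5*3^1*5^1*  7^1  =  - 3360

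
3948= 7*564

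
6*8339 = 50034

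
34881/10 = 34881/10  =  3488.10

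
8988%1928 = 1276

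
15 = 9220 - 9205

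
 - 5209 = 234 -5443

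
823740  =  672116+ 151624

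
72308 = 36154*2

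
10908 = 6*1818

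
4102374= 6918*593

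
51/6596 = 3/388 = 0.01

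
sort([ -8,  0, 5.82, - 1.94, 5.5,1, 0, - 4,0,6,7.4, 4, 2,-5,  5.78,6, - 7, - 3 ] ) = [ - 8, - 7, - 5, - 4 , - 3, - 1.94, 0 , 0 , 0, 1, 2, 4 , 5.5,5.78,5.82, 6,6,7.4] 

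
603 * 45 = 27135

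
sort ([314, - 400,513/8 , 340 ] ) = [ - 400, 513/8, 314,  340 ]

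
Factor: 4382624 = 2^5*151^1*907^1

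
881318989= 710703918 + 170615071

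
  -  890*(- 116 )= 103240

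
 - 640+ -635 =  - 1275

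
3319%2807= 512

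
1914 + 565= 2479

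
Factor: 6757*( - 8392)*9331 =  - 2^3*7^1*29^1*31^1*43^1 * 233^1*1049^1 = -529111966264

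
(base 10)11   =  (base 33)B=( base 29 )b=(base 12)b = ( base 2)1011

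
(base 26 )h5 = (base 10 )447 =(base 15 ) 1EC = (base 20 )127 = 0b110111111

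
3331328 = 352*9464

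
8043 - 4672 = 3371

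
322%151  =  20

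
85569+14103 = 99672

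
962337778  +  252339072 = 1214676850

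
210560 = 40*5264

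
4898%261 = 200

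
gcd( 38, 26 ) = 2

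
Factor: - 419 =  - 419^1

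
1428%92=48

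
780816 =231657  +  549159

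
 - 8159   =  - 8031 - 128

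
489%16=9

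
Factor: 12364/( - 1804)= - 41^( - 1)*281^1 = -281/41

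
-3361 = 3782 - 7143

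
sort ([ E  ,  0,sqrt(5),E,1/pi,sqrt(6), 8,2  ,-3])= [ - 3,0 , 1/pi, 2, sqrt( 5),sqrt (6 ), E, E,  8 ] 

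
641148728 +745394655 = 1386543383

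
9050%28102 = 9050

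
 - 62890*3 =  - 188670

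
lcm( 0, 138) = 0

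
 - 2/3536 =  - 1/1768 = - 0.00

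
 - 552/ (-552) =1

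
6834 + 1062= 7896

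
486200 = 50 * 9724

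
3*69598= 208794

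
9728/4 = 2432 =2432.00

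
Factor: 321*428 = 2^2*3^1*107^2 = 137388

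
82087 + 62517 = 144604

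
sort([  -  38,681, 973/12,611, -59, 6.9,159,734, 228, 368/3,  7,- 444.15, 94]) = [- 444.15, - 59, - 38 , 6.9,7,973/12,94,368/3,159,228, 611  ,  681, 734 ] 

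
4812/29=4812/29=165.93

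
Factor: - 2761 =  - 11^1 * 251^1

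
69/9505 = 69/9505=0.01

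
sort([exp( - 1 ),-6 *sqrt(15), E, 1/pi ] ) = [-6*sqrt(15),1/pi, exp( - 1),E] 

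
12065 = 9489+2576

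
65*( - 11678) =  - 759070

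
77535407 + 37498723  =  115034130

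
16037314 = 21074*761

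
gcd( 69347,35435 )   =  1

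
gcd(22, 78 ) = 2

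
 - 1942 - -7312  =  5370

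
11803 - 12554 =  - 751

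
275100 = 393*700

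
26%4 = 2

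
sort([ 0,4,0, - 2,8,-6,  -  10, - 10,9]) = [  -  10, -10,-6, - 2,0,0,4, 8, 9]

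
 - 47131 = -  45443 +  -1688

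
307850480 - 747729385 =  - 439878905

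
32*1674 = 53568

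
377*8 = 3016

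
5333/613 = 8 + 429/613   =  8.70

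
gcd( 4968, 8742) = 6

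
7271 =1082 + 6189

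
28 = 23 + 5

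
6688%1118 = 1098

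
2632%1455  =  1177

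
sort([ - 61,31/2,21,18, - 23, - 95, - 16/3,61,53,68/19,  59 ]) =[ - 95, - 61, - 23, - 16/3, 68/19,31/2,18,21,53  ,  59,61] 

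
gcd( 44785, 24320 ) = 5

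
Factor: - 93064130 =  -2^1*5^1*1567^1 * 5939^1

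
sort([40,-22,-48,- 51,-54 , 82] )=[ - 54, - 51, - 48,-22  ,  40 , 82]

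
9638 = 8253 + 1385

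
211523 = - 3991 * ( - 53 ) 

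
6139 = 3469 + 2670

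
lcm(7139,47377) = 521147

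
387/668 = 387/668 = 0.58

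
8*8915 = 71320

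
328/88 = 3 + 8/11 = 3.73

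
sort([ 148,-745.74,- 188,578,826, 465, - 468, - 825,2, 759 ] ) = [ - 825, - 745.74,  -  468,-188, 2 , 148,465,578,759, 826 ]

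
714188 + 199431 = 913619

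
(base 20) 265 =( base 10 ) 925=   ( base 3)1021021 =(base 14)4a1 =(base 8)1635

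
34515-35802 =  - 1287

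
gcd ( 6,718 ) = 2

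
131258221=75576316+55681905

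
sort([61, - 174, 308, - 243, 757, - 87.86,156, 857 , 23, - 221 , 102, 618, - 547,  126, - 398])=[ - 547, - 398, - 243, - 221,-174, - 87.86, 23, 61 , 102, 126,156, 308,618,  757,857 ]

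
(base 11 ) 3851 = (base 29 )5S0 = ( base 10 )5017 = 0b1001110011001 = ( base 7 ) 20425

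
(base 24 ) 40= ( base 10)96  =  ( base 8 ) 140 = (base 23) 44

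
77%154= 77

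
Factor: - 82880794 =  - 2^1*31^1*863^1 * 1549^1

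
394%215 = 179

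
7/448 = 1/64=0.02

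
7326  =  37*198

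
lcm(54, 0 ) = 0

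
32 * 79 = 2528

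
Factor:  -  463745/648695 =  - 677^1*947^( -1 ) =- 677/947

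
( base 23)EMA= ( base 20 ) JG2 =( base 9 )11772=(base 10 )7922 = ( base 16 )1EF2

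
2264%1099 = 66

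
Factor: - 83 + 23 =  -60 = -2^2 * 3^1 * 5^1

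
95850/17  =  5638+4/17 = 5638.24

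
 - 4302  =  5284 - 9586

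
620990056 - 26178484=594811572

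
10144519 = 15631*649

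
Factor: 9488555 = 5^1*1897711^1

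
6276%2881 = 514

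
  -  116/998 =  - 1 + 441/499 = - 0.12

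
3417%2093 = 1324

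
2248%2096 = 152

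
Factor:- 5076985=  - 5^1 * 929^1*1093^1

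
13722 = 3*4574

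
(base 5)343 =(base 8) 142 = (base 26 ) 3K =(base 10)98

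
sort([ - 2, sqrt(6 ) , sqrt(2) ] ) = [ - 2, sqrt(2), sqrt(6)]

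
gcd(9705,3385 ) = 5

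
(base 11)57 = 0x3e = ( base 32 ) 1u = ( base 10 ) 62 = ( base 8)76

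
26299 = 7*3757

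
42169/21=2008+1/21 = 2008.05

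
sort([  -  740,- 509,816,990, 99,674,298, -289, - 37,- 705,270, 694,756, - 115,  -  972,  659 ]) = [-972, - 740,  -  705, - 509,- 289, - 115,-37, 99, 270,298, 659,674, 694,756, 816,990 ]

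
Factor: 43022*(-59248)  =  -2548967456 = -  2^5*7^3*23^2*439^1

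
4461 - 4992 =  - 531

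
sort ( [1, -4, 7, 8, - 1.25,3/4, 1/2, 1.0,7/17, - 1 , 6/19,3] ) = [ - 4 , - 1.25,-1,6/19, 7/17,1/2, 3/4,1, 1.0,3,7 , 8] 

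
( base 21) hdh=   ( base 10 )7787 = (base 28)9Q3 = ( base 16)1E6B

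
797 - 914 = - 117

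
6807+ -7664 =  -857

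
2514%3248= 2514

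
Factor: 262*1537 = 2^1 * 29^1*53^1*131^1= 402694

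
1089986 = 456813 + 633173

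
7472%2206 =854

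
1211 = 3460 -2249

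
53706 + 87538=141244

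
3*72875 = 218625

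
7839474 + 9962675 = 17802149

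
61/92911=61/92911 = 0.00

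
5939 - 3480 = 2459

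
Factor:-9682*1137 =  - 2^1*3^1 * 47^1*103^1 * 379^1 = - 11008434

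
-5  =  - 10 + 5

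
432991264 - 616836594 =  -  183845330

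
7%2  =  1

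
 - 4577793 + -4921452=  - 9499245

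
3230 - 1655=1575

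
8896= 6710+2186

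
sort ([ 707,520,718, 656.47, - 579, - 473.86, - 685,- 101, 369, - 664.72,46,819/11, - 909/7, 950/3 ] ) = [  -  685, - 664.72,- 579,-473.86, - 909/7, - 101,46,819/11,  950/3 , 369,520, 656.47,707,  718] 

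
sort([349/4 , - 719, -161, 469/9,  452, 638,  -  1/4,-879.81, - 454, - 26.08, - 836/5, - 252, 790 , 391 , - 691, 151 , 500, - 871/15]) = [ - 879.81, - 719,- 691, - 454 ,- 252, - 836/5, - 161,-871/15, - 26.08, - 1/4, 469/9,349/4,151,  391,452 , 500, 638,790 ] 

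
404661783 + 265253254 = 669915037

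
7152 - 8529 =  - 1377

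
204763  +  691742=896505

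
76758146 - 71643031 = 5115115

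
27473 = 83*331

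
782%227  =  101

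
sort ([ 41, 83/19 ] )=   [ 83/19, 41]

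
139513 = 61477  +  78036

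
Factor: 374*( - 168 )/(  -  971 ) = 2^4*3^1*7^1*11^1*17^1*971^( - 1)=   62832/971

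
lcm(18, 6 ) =18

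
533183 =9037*59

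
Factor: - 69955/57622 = -2^(-1) * 5^1*17^1*47^(- 1) *613^(-1)*823^1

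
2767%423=229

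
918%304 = 6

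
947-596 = 351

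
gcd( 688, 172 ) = 172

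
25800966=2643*9762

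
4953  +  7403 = 12356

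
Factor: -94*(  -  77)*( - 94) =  - 680372 = - 2^2 * 7^1*11^1*47^2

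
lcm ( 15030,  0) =0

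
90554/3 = 30184+2/3 = 30184.67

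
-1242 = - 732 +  - 510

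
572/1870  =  26/85 = 0.31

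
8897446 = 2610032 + 6287414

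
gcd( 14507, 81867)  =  1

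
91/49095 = 91/49095 = 0.00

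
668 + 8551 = 9219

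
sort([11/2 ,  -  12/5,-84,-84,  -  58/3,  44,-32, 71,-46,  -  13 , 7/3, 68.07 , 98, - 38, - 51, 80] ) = [ - 84 , - 84, - 51,-46 , - 38,-32, - 58/3,- 13, - 12/5, 7/3,11/2, 44,68.07, 71,80 , 98] 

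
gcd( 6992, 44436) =92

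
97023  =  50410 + 46613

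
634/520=317/260  =  1.22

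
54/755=54/755 = 0.07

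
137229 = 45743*3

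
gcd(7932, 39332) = 4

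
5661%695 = 101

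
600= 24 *25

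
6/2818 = 3/1409 = 0.00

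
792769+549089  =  1341858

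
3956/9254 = 1978/4627 = 0.43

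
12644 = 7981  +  4663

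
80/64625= 16/12925=0.00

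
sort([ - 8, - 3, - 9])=[ - 9, - 8, - 3]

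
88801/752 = 118 + 65/752 = 118.09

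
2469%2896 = 2469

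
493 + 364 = 857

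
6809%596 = 253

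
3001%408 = 145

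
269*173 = 46537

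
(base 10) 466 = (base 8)722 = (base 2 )111010010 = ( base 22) l4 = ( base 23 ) k6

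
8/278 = 4/139 = 0.03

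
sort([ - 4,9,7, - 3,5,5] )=[ - 4, - 3,5, 5, 7,9 ] 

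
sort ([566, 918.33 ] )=[ 566,918.33 ] 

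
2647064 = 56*47269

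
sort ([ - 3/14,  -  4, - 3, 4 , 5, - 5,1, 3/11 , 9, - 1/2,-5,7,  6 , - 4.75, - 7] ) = [-7,- 5,  -  5, - 4.75, - 4,-3,-1/2 , - 3/14 , 3/11, 1, 4 , 5 , 6, 7,9]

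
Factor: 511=7^1 *73^1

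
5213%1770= 1673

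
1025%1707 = 1025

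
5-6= -1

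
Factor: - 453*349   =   - 3^1*151^1*349^1 = - 158097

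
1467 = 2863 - 1396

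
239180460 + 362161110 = 601341570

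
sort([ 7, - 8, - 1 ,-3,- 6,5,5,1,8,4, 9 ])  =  [-8, - 6, - 3 ,-1 , 1,4,5, 5,  7,8,9 ]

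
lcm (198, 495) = 990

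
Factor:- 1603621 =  - 53^1*79^1*383^1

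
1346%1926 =1346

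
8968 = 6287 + 2681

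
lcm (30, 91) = 2730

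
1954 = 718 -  -1236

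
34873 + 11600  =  46473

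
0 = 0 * 852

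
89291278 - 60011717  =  29279561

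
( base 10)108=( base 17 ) 66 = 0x6c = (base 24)4c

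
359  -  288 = 71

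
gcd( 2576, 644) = 644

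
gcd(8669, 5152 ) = 1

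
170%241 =170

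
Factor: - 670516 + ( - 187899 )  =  -858415 = - 5^1*17^1*10099^1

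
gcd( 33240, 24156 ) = 12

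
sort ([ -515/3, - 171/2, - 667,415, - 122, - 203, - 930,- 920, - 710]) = [ - 930,-920, - 710, - 667, - 203, - 515/3 , - 122, - 171/2, 415]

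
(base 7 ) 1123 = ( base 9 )504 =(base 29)e3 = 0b110011001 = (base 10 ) 409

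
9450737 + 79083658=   88534395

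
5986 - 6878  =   - 892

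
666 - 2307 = -1641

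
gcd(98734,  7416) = 2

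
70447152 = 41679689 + 28767463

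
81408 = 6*13568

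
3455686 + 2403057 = 5858743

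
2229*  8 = 17832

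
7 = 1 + 6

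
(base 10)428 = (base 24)HK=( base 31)dp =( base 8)654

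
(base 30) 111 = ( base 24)1ej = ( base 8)1643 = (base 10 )931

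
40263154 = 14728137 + 25535017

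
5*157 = 785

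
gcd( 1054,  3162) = 1054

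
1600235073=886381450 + 713853623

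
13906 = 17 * 818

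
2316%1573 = 743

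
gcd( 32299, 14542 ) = 1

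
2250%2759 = 2250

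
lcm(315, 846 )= 29610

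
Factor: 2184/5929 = 312/847=2^3*3^1*7^(  -  1 ) * 11^( - 2)*13^1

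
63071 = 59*1069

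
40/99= 40/99 = 0.40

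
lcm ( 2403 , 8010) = 24030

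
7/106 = 7/106 = 0.07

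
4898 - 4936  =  - 38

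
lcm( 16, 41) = 656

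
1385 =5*277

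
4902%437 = 95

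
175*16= 2800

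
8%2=0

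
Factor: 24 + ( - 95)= - 71^1 = - 71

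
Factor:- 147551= - 147551^1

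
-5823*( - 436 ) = 2538828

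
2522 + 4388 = 6910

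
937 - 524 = 413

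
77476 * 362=28046312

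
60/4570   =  6/457 = 0.01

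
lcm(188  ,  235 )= 940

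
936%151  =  30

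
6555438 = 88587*74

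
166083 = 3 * 55361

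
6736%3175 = 386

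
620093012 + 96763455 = 716856467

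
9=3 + 6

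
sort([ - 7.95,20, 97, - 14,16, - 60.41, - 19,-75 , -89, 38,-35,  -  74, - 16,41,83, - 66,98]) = [ - 89, - 75, - 74, - 66,  -  60.41, - 35, - 19, - 16,-14,- 7.95,16, 20, 38,41, 83,  97,  98]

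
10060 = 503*20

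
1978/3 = 1978/3= 659.33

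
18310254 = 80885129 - 62574875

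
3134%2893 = 241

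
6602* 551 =3637702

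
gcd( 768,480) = 96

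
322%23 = 0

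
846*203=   171738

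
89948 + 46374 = 136322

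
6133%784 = 645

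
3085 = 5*617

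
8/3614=4/1807=0.00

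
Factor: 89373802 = 2^1*7^1*6383843^1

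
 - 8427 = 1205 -9632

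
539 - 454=85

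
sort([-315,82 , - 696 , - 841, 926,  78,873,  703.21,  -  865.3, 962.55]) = [ - 865.3, - 841, - 696,-315,78 , 82, 703.21, 873,  926, 962.55 ]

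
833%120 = 113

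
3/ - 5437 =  - 1 + 5434/5437 =- 0.00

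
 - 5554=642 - 6196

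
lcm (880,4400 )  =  4400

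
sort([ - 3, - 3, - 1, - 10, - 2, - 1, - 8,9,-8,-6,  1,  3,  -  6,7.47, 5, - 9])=[ - 10, - 9, - 8, - 8, - 6,-6, - 3, - 3 , - 2, - 1, - 1,1, 3, 5 , 7.47, 9]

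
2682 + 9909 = 12591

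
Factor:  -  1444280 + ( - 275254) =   -  2^1 *3^1 * 286589^1 = -1719534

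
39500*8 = 316000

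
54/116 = 27/58 = 0.47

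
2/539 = 2/539 = 0.00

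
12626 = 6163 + 6463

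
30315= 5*6063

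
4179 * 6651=27794529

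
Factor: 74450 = 2^1*5^2*1489^1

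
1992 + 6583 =8575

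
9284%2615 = 1439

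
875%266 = 77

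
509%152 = 53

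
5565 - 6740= - 1175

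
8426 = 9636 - 1210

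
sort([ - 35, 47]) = [ - 35,47 ]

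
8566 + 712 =9278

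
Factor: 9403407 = 3^2*13^1*179^1*449^1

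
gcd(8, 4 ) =4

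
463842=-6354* ( - 73) 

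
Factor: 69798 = 2^1*3^1*11633^1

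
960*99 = 95040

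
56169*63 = 3538647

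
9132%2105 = 712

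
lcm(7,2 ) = 14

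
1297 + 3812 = 5109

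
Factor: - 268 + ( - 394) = -662 = - 2^1 * 331^1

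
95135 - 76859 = 18276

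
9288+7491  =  16779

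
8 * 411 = 3288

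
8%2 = 0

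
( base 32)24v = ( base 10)2207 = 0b100010011111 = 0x89F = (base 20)5A7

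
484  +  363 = 847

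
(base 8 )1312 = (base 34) l0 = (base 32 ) MA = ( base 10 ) 714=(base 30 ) no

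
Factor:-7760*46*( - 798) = 2^6*3^1*5^1*7^1 *19^1*23^1* 97^1 = 284854080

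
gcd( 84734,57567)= 1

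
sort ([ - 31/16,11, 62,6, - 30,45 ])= [-30, - 31/16,6,11,45,62]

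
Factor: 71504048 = 2^4*7^1 *11^1 *127^1 * 457^1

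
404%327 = 77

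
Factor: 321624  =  2^3*3^3*1489^1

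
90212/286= 45106/143 = 315.43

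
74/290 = 37/145= 0.26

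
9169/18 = 509 + 7/18 = 509.39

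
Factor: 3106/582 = 1553/291 =3^( - 1)*97^( - 1)*1553^1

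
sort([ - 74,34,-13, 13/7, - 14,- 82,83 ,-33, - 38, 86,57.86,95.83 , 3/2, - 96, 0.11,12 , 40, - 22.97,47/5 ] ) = [ -96, - 82, - 74, - 38,- 33, - 22.97,  -  14, - 13,0.11,  3/2,13/7, 47/5, 12, 34,40, 57.86,  83, 86,95.83]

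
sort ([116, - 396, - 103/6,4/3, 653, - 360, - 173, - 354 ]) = [ - 396,-360, - 354, - 173, - 103/6,4/3, 116,653]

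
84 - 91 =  - 7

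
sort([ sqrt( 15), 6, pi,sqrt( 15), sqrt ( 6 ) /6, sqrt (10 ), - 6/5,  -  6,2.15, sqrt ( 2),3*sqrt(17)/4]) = [ - 6, - 6/5,  sqrt ( 6)/6, sqrt(2), 2.15,3 * sqrt(17 ) /4,pi, sqrt ( 10), sqrt(15), sqrt(15 ), 6 ] 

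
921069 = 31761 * 29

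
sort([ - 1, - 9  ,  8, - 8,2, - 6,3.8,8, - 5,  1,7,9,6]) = [ - 9, - 8, - 6, - 5,-1,1,  2,3.8,6,7,  8,  8,9 ]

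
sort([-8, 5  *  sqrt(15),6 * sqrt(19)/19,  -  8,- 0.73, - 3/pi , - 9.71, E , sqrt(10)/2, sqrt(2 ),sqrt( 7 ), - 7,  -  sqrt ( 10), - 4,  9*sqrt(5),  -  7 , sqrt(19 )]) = [ - 9.71, - 8, - 8,  -  7,  -  7, - 4, - sqrt (10), - 3/pi ,-0.73,6 * sqrt (19)/19, sqrt (2), sqrt ( 10 ) /2,sqrt( 7),  E,sqrt(19),5*sqrt(15), 9*sqrt(5)]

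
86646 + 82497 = 169143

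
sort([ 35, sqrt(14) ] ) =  [sqrt(14),35]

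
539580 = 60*8993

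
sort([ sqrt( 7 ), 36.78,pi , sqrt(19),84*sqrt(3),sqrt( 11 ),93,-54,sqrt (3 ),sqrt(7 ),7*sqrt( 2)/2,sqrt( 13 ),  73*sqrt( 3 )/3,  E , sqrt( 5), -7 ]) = [ - 54, - 7,sqrt (3),sqrt(5), sqrt( 7 ),sqrt(7),E, pi,sqrt( 11 ),sqrt(13),sqrt( 19), 7 * sqrt(2)/2 , 36.78,73*sqrt( 3)/3,93 , 84*sqrt(3) ] 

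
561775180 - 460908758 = 100866422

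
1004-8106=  - 7102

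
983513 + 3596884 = 4580397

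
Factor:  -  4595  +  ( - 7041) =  - 2^2 * 2909^1 = -11636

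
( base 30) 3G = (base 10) 106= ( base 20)56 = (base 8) 152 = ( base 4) 1222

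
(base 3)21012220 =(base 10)5262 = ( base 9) 7186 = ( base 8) 12216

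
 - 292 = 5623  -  5915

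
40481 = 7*5783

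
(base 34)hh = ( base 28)L7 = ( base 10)595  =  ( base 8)1123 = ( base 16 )253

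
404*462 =186648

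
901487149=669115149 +232372000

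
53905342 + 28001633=81906975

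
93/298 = 93/298 =0.31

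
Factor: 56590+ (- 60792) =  - 4202  =  - 2^1*11^1 * 191^1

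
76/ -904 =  - 19/226 = - 0.08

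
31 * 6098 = 189038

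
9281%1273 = 370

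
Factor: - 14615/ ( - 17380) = 37/44= 2^ (-2)*11^( - 1)*37^1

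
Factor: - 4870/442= - 2435/221 = - 5^1*13^( - 1)*17^( -1 ) *487^1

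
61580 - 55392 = 6188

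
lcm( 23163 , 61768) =185304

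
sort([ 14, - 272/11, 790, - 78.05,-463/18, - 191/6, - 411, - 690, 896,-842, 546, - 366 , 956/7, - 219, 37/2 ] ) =[-842 , - 690, - 411 ,  -  366, - 219, - 78.05, - 191/6, - 463/18, - 272/11,14, 37/2, 956/7, 546,  790, 896 ] 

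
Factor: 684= 2^2 * 3^2 * 19^1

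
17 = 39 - 22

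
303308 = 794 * 382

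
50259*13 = 653367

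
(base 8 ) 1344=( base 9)1012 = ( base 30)ok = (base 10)740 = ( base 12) 518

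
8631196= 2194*3934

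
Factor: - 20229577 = -31^1*652567^1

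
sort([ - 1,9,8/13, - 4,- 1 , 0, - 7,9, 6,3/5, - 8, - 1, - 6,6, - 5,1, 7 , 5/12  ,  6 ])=[ - 8,  -  7, - 6, - 5, - 4, - 1,-1,- 1, 0, 5/12,3/5,8/13,1, 6,  6,  6,7,9,9] 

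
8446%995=486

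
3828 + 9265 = 13093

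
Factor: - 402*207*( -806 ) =2^2*3^3*13^1*23^1*31^1*67^1=67070484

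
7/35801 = 7/35801  =  0.00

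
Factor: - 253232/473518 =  - 2^3*7^2 * 733^( - 1) = - 392/733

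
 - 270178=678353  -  948531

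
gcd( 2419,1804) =41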